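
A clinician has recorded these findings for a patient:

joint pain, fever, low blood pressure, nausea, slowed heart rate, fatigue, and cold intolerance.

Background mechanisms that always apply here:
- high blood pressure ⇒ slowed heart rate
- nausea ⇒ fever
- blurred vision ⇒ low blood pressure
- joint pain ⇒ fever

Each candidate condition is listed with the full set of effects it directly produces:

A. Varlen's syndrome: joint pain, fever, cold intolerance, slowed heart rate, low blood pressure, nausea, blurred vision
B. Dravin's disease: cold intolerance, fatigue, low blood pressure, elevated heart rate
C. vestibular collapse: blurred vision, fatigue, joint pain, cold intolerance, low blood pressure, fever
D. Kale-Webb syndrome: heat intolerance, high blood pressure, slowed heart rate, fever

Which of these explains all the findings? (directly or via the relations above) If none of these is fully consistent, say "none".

For each candidate, compare predicted effects to what was observed:
(A) Varlen's syndrome — does not account for fatigue
(B) Dravin's disease — joint pain -; fever -; low blood pressure +; nausea -; slowed heart rate -; fatigue +; cold intolerance +
(C) vestibular collapse — does not account for nausea, slowed heart rate
(D) Kale-Webb syndrome — fails on joint pain, low blood pressure, nausea, fatigue, cold intolerance (predicts high blood pressure, not low blood pressure; predicts heat intolerance, not cold intolerance)
Every candidate fails on at least one observation.

none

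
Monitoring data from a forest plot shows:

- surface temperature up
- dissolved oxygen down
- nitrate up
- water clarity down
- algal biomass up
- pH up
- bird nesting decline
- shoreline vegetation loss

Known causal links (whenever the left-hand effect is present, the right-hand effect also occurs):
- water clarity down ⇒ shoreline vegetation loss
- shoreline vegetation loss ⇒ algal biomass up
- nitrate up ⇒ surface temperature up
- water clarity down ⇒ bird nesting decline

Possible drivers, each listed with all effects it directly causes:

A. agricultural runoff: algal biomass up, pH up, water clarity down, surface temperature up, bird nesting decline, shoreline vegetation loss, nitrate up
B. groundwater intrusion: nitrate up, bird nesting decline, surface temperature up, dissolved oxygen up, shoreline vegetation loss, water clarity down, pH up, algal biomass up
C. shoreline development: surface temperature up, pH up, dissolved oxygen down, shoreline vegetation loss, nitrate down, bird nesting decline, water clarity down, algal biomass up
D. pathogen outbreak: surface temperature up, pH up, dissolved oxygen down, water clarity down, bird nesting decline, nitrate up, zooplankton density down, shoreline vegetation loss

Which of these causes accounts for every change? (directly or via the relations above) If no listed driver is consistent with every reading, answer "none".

Per-candidate check:
(A) agricultural runoff — surface temperature up match; dissolved oxygen down miss; nitrate up match; water clarity down match; algal biomass up match; pH up match; bird nesting decline match; shoreline vegetation loss match
(B) groundwater intrusion — surface temperature up match; dissolved oxygen down miss; nitrate up match; water clarity down match; algal biomass up match; pH up match; bird nesting decline match; shoreline vegetation loss match
(C) shoreline development — surface temperature up match; dissolved oxygen down match; nitrate up miss; water clarity down match; algal biomass up match; pH up match; bird nesting decline match; shoreline vegetation loss match
(D) pathogen outbreak — surface temperature up match; dissolved oxygen down match; nitrate up match; water clarity down match; algal biomass up match (through shoreline vegetation loss → algal biomass up); pH up match; bird nesting decline match; shoreline vegetation loss match
(D) is the only candidate with no mismatches.

D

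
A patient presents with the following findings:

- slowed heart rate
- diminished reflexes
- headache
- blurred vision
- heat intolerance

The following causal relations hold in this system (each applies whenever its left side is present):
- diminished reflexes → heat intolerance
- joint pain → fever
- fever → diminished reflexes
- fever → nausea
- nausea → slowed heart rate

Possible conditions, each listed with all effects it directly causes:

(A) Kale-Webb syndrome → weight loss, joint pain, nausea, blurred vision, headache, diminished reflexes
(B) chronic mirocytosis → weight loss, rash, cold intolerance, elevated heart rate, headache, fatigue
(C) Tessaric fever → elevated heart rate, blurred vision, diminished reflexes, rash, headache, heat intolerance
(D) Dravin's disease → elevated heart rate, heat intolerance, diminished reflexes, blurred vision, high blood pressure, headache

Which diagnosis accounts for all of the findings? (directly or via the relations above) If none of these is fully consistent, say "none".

Checking each candidate against the observations:
(A) Kale-Webb syndrome — accounts for every observation (slowed heart rate through nausea → slowed heart rate)
(B) chronic mirocytosis — fails on slowed heart rate, diminished reflexes, blurred vision, heat intolerance (predicts elevated heart rate, not slowed heart rate; predicts cold intolerance, not heat intolerance)
(C) Tessaric fever — slowed heart rate miss; diminished reflexes match; headache match; blurred vision match; heat intolerance match
(D) Dravin's disease — fails on slowed heart rate (predicts elevated heart rate, not slowed heart rate)
(A) is the only candidate with no mismatches.

A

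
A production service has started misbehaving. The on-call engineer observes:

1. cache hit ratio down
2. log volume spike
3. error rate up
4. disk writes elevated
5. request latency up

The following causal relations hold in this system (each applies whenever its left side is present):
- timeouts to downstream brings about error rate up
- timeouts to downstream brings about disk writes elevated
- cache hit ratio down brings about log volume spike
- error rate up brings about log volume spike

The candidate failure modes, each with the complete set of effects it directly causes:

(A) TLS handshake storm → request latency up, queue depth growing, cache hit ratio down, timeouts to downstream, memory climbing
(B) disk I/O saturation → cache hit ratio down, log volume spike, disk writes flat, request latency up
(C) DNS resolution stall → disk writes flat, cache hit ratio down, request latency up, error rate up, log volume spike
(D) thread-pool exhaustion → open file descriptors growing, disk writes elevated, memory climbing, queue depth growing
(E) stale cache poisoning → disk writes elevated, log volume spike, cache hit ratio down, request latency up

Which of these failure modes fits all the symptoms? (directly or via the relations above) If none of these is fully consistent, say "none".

Checking each candidate against the observations:
(A) TLS handshake storm — cache hit ratio down match; log volume spike match (via cache hit ratio down → log volume spike); error rate up match (via timeouts to downstream → error rate up); disk writes elevated match (via timeouts to downstream → disk writes elevated); request latency up match
(B) disk I/O saturation — cache hit ratio down match; log volume spike match; error rate up miss; disk writes elevated miss; request latency up match
(C) DNS resolution stall — cache hit ratio down match; log volume spike match; error rate up match; disk writes elevated miss; request latency up match
(D) thread-pool exhaustion — cache hit ratio down miss; log volume spike miss; error rate up miss; disk writes elevated match; request latency up miss
(E) stale cache poisoning — does not account for error rate up
(A) is the only candidate with no mismatches.

A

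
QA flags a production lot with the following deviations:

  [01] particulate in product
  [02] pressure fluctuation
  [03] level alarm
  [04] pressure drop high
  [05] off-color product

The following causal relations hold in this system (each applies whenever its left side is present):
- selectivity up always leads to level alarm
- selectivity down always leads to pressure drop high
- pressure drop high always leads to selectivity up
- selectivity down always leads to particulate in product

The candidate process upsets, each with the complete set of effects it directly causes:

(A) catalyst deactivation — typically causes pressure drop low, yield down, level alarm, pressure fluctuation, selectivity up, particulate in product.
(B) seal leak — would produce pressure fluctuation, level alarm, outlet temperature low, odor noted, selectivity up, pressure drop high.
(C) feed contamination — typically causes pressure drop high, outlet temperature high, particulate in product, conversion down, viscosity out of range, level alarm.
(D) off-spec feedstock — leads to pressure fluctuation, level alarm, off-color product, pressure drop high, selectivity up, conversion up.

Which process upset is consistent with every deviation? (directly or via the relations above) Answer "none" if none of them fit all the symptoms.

Checking each candidate against the observations:
(A) catalyst deactivation — fails on pressure drop high, off-color product (predicts pressure drop low, not pressure drop high)
(B) seal leak — particulate in product -; pressure fluctuation +; level alarm +; pressure drop high +; off-color product -
(C) feed contamination — does not account for pressure fluctuation, off-color product
(D) off-spec feedstock — particulate in product -; pressure fluctuation +; level alarm +; pressure drop high +; off-color product +
Every candidate fails on at least one observation.

none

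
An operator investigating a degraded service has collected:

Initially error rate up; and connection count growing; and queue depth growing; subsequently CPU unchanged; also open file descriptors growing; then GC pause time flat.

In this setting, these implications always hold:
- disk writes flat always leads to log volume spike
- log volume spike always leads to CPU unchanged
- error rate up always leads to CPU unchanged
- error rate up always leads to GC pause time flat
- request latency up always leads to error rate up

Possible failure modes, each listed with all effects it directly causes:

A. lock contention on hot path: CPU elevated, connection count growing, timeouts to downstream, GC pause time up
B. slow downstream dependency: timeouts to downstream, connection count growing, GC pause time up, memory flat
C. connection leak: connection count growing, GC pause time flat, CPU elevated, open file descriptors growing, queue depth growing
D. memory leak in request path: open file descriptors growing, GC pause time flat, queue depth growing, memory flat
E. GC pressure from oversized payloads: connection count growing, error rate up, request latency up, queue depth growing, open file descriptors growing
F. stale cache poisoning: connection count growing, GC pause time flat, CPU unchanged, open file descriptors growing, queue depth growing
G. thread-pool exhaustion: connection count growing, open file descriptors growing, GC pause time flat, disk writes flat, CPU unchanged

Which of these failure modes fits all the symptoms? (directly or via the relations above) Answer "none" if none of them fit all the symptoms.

Per-candidate check:
(A) lock contention on hot path — error rate up ✗; connection count growing ✓; queue depth growing ✗; CPU unchanged ✗; open file descriptors growing ✗; GC pause time flat ✗
(B) slow downstream dependency — error rate up ✗; connection count growing ✓; queue depth growing ✗; CPU unchanged ✗; open file descriptors growing ✗; GC pause time flat ✗
(C) connection leak — fails on error rate up, CPU unchanged (predicts CPU elevated, not CPU unchanged)
(D) memory leak in request path — error rate up ✗; connection count growing ✗; queue depth growing ✓; CPU unchanged ✗; open file descriptors growing ✓; GC pause time flat ✓
(E) GC pressure from oversized payloads — error rate up ✓; connection count growing ✓; queue depth growing ✓; CPU unchanged ✓ (by error rate up → CPU unchanged); open file descriptors growing ✓; GC pause time flat ✓ (by error rate up → GC pause time flat)
(F) stale cache poisoning — does not account for error rate up
(G) thread-pool exhaustion — does not account for error rate up, queue depth growing
Only (E) is consistent with every observation.

E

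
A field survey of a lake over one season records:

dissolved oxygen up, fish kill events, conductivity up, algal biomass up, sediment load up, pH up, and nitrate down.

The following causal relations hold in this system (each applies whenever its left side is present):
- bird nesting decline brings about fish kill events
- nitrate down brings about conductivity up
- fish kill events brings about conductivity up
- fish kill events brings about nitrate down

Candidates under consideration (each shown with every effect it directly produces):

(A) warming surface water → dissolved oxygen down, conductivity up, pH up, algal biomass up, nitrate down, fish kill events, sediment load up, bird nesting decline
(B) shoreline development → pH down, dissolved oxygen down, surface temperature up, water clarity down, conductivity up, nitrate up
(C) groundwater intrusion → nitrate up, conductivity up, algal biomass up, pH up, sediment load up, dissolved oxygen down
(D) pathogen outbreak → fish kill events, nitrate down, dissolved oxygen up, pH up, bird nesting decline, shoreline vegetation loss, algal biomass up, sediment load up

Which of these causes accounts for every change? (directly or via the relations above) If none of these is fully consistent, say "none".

D

Checking each candidate against the observations:
(A) warming surface water — dissolved oxygen up miss; fish kill events match; conductivity up match; algal biomass up match; sediment load up match; pH up match; nitrate down match
(B) shoreline development — dissolved oxygen up miss; fish kill events miss; conductivity up match; algal biomass up miss; sediment load up miss; pH up miss; nitrate down miss
(C) groundwater intrusion — dissolved oxygen up miss; fish kill events miss; conductivity up match; algal biomass up match; sediment load up match; pH up match; nitrate down miss
(D) pathogen outbreak — accounts for every observation (conductivity up by fish kill events → conductivity up)
Only (D) is consistent with every observation.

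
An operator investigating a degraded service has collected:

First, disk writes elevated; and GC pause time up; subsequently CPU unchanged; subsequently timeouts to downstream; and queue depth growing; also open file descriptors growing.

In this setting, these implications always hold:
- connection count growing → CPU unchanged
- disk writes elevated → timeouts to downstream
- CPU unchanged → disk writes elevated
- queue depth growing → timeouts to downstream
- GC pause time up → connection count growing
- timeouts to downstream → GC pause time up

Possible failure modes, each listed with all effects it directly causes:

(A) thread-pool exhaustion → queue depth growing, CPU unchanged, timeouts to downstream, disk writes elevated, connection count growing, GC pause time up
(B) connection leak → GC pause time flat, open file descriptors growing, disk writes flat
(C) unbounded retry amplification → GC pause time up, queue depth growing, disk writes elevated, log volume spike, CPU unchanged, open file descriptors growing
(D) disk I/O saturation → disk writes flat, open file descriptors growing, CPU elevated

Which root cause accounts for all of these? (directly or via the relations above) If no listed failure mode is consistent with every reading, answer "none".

Checking each candidate against the observations:
(A) thread-pool exhaustion — disk writes elevated yes; GC pause time up yes; CPU unchanged yes; timeouts to downstream yes; queue depth growing yes; open file descriptors growing NO
(B) connection leak — fails on disk writes elevated, GC pause time up, CPU unchanged, timeouts to downstream, queue depth growing (predicts disk writes flat, not disk writes elevated; predicts GC pause time flat, not GC pause time up)
(C) unbounded retry amplification — disk writes elevated yes; GC pause time up yes; CPU unchanged yes; timeouts to downstream yes (by queue depth growing → timeouts to downstream); queue depth growing yes; open file descriptors growing yes
(D) disk I/O saturation — fails on disk writes elevated, GC pause time up, CPU unchanged, timeouts to downstream, queue depth growing (predicts disk writes flat, not disk writes elevated; predicts CPU elevated, not CPU unchanged)
(C) is the only candidate with no mismatches.

C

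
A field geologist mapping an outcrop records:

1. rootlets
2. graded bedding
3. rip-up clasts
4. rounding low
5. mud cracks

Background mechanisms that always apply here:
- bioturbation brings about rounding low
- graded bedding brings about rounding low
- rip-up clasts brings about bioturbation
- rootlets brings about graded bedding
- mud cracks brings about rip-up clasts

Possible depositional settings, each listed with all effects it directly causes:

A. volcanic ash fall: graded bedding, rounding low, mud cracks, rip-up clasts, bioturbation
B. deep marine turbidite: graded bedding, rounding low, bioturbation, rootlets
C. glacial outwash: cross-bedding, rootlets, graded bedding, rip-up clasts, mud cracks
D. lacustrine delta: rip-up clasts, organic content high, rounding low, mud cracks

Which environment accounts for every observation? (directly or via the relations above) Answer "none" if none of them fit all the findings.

C

Per-candidate check:
(A) volcanic ash fall — does not account for rootlets
(B) deep marine turbidite — does not account for rip-up clasts, mud cracks
(C) glacial outwash — rootlets ✓; graded bedding ✓; rip-up clasts ✓; rounding low ✓ (by graded bedding → rounding low); mud cracks ✓
(D) lacustrine delta — does not account for rootlets, graded bedding
Only (C) is consistent with every observation.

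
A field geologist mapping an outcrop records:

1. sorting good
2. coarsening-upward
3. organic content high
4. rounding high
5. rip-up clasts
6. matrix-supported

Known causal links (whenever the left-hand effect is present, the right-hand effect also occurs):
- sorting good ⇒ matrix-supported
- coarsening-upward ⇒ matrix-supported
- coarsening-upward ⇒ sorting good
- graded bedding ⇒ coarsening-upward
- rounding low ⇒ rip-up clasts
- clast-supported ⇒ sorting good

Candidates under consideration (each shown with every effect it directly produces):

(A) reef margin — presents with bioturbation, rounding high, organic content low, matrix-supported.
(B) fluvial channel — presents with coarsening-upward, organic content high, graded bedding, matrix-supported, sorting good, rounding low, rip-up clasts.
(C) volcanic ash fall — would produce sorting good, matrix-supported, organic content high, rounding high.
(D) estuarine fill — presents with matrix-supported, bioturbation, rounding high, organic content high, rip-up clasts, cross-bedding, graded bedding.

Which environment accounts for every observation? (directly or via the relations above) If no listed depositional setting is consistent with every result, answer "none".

Testing each hypothesis:
(A) reef margin — sorting good -; coarsening-upward -; organic content high -; rounding high +; rip-up clasts -; matrix-supported +
(B) fluvial channel — fails on rounding high (predicts rounding low, not rounding high)
(C) volcanic ash fall — sorting good +; coarsening-upward -; organic content high +; rounding high +; rip-up clasts -; matrix-supported +
(D) estuarine fill — accounts for every observation (sorting good via graded bedding → coarsening-upward → sorting good)
Only (D) is consistent with every observation.

D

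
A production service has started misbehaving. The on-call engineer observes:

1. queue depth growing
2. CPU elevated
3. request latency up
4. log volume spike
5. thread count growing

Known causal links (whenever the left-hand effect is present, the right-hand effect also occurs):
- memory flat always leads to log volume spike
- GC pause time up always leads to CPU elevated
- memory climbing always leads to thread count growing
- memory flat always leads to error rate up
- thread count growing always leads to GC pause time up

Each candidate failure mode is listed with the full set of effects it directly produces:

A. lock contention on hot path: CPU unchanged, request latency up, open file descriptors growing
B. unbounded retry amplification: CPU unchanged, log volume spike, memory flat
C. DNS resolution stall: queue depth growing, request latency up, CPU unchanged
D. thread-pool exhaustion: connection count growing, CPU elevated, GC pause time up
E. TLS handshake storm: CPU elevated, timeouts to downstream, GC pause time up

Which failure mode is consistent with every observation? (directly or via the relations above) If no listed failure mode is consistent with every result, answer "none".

none

Per-candidate check:
(A) lock contention on hot path — queue depth growing miss; CPU elevated miss; request latency up match; log volume spike miss; thread count growing miss
(B) unbounded retry amplification — fails on queue depth growing, CPU elevated, request latency up, thread count growing (predicts CPU unchanged, not CPU elevated)
(C) DNS resolution stall — fails on CPU elevated, log volume spike, thread count growing (predicts CPU unchanged, not CPU elevated)
(D) thread-pool exhaustion — queue depth growing miss; CPU elevated match; request latency up miss; log volume spike miss; thread count growing miss
(E) TLS handshake storm — queue depth growing miss; CPU elevated match; request latency up miss; log volume spike miss; thread count growing miss
None of the listed candidates fits everything.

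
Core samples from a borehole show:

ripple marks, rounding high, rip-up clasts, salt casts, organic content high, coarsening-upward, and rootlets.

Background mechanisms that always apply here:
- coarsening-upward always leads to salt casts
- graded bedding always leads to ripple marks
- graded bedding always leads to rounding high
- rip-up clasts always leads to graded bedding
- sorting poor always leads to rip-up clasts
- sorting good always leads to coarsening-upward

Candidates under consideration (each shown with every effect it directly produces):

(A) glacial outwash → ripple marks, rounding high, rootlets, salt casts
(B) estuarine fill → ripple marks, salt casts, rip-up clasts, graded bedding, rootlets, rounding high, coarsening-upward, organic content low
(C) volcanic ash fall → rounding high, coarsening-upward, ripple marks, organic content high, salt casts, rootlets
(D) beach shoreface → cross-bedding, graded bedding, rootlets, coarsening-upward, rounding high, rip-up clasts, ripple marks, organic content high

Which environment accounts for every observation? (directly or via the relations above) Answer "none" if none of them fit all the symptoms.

D

Checking each candidate against the observations:
(A) glacial outwash — ripple marks +; rounding high +; rip-up clasts -; salt casts +; organic content high -; coarsening-upward -; rootlets +
(B) estuarine fill — ripple marks +; rounding high +; rip-up clasts +; salt casts +; organic content high -; coarsening-upward +; rootlets +
(C) volcanic ash fall — ripple marks +; rounding high +; rip-up clasts -; salt casts +; organic content high +; coarsening-upward +; rootlets +
(D) beach shoreface — ripple marks +; rounding high +; rip-up clasts +; salt casts + (through coarsening-upward → salt casts); organic content high +; coarsening-upward +; rootlets +
(D) is the only candidate with no mismatches.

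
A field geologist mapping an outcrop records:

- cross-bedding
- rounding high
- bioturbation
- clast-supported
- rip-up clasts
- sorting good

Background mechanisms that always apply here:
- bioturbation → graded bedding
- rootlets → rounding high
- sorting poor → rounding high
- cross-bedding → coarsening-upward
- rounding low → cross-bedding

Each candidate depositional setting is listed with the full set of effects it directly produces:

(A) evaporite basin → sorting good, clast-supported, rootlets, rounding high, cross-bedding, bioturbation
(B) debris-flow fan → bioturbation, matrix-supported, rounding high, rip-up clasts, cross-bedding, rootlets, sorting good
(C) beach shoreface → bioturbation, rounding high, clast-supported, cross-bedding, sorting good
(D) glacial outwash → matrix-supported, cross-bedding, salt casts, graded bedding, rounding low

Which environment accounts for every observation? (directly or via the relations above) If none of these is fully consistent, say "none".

none

Testing each hypothesis:
(A) evaporite basin — cross-bedding +; rounding high +; bioturbation +; clast-supported +; rip-up clasts -; sorting good +
(B) debris-flow fan — fails on clast-supported (predicts matrix-supported, not clast-supported)
(C) beach shoreface — cross-bedding +; rounding high +; bioturbation +; clast-supported +; rip-up clasts -; sorting good +
(D) glacial outwash — fails on rounding high, bioturbation, clast-supported, rip-up clasts, sorting good (predicts rounding low, not rounding high; predicts matrix-supported, not clast-supported)
No candidate is consistent with all observations.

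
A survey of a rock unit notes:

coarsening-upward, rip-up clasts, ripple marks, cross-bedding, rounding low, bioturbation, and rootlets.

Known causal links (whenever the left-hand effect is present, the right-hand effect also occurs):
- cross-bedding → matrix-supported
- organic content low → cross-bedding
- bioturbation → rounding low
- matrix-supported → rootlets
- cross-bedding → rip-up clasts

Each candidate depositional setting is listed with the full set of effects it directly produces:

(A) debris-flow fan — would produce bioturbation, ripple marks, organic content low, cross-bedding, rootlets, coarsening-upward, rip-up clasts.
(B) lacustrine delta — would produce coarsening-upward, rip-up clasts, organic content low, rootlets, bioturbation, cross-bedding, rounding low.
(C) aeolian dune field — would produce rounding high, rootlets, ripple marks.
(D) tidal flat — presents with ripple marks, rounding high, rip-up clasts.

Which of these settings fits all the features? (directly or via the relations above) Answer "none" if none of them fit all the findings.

A

Testing each hypothesis:
(A) debris-flow fan — coarsening-upward yes; rip-up clasts yes; ripple marks yes; cross-bedding yes; rounding low yes (through bioturbation → rounding low); bioturbation yes; rootlets yes
(B) lacustrine delta — coarsening-upward yes; rip-up clasts yes; ripple marks NO; cross-bedding yes; rounding low yes; bioturbation yes; rootlets yes
(C) aeolian dune field — fails on coarsening-upward, rip-up clasts, cross-bedding, rounding low, bioturbation (predicts rounding high, not rounding low)
(D) tidal flat — fails on coarsening-upward, cross-bedding, rounding low, bioturbation, rootlets (predicts rounding high, not rounding low)
(A) is the only candidate with no mismatches.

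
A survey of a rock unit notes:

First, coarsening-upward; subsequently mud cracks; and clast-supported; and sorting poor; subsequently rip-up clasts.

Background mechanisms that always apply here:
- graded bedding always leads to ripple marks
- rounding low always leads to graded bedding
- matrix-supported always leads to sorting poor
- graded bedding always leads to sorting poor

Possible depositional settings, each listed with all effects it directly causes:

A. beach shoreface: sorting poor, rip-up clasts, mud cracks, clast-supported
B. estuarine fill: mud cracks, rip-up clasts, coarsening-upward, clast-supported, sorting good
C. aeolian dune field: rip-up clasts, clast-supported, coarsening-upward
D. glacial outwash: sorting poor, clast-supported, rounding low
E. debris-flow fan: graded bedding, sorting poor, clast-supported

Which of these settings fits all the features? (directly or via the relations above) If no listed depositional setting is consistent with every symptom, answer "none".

Testing each hypothesis:
(A) beach shoreface — coarsening-upward NO; mud cracks yes; clast-supported yes; sorting poor yes; rip-up clasts yes
(B) estuarine fill — fails on sorting poor (predicts sorting good, not sorting poor)
(C) aeolian dune field — does not account for mud cracks, sorting poor
(D) glacial outwash — does not account for coarsening-upward, mud cracks, rip-up clasts
(E) debris-flow fan — does not account for coarsening-upward, mud cracks, rip-up clasts
No candidate is consistent with all observations.

none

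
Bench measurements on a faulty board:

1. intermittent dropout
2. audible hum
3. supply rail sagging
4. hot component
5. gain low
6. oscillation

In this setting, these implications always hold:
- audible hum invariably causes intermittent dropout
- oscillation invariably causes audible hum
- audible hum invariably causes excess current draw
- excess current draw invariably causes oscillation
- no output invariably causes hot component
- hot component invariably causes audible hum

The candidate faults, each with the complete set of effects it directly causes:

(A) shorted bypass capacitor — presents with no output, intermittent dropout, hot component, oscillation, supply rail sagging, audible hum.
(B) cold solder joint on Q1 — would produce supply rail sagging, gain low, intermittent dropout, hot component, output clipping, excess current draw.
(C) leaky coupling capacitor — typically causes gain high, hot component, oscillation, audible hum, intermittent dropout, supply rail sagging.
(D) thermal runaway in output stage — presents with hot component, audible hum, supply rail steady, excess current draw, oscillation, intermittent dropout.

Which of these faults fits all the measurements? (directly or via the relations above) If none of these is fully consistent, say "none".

B

For each candidate, compare predicted effects to what was observed:
(A) shorted bypass capacitor — intermittent dropout +; audible hum +; supply rail sagging +; hot component +; gain low -; oscillation +
(B) cold solder joint on Q1 — intermittent dropout +; audible hum + (via hot component → audible hum); supply rail sagging +; hot component +; gain low +; oscillation + (via excess current draw → oscillation)
(C) leaky coupling capacitor — fails on gain low (predicts gain high, not gain low)
(D) thermal runaway in output stage — intermittent dropout +; audible hum +; supply rail sagging -; hot component +; gain low -; oscillation +
(B) is the only candidate with no mismatches.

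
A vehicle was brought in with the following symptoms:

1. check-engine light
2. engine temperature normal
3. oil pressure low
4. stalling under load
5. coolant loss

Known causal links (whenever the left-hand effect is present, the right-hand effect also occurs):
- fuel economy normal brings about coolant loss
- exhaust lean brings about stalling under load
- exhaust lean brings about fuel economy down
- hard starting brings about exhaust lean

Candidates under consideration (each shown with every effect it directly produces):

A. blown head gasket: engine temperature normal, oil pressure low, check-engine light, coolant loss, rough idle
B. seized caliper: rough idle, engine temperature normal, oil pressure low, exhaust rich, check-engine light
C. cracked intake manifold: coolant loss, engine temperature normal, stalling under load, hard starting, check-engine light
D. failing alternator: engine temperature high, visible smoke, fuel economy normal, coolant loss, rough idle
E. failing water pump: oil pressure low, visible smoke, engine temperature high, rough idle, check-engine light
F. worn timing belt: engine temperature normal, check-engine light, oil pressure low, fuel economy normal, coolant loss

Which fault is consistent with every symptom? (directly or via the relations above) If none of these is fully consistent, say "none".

none

Testing each hypothesis:
(A) blown head gasket — does not account for stalling under load
(B) seized caliper — does not account for stalling under load, coolant loss
(C) cracked intake manifold — check-engine light +; engine temperature normal +; oil pressure low -; stalling under load +; coolant loss +
(D) failing alternator — check-engine light -; engine temperature normal -; oil pressure low -; stalling under load -; coolant loss +
(E) failing water pump — check-engine light +; engine temperature normal -; oil pressure low +; stalling under load -; coolant loss -
(F) worn timing belt — check-engine light +; engine temperature normal +; oil pressure low +; stalling under load -; coolant loss +
Every candidate fails on at least one observation.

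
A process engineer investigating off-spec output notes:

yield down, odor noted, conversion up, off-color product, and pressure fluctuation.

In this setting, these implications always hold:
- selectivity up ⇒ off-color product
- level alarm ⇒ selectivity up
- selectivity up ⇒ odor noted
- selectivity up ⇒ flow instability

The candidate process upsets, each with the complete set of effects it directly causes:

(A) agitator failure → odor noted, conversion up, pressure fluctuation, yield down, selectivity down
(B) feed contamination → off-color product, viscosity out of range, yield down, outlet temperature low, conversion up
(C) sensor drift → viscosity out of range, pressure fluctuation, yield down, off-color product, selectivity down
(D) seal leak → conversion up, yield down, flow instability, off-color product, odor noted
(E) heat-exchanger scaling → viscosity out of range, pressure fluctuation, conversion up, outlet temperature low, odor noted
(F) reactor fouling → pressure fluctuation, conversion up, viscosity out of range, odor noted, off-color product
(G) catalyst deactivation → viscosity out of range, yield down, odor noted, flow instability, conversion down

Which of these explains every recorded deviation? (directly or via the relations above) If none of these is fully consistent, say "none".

Testing each hypothesis:
(A) agitator failure — yield down yes; odor noted yes; conversion up yes; off-color product NO; pressure fluctuation yes
(B) feed contamination — does not account for odor noted, pressure fluctuation
(C) sensor drift — does not account for odor noted, conversion up
(D) seal leak — does not account for pressure fluctuation
(E) heat-exchanger scaling — yield down NO; odor noted yes; conversion up yes; off-color product NO; pressure fluctuation yes
(F) reactor fouling — does not account for yield down
(G) catalyst deactivation — fails on conversion up, off-color product, pressure fluctuation (predicts conversion down, not conversion up)
No candidate is consistent with all observations.

none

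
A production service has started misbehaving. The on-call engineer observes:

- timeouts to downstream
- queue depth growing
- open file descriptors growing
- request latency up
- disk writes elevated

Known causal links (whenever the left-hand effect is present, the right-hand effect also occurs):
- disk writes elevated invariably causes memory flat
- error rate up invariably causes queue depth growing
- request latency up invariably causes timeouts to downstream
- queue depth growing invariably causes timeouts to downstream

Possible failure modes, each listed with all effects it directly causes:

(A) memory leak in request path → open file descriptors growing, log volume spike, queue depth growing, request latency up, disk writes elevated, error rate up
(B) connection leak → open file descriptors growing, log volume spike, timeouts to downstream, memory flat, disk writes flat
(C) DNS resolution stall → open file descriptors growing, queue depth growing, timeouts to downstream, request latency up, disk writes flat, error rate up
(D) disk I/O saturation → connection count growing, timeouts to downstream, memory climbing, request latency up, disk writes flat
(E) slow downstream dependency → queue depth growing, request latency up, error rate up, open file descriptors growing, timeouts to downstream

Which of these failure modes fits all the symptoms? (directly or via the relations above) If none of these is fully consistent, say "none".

A

For each candidate, compare predicted effects to what was observed:
(A) memory leak in request path — timeouts to downstream + (through request latency up → timeouts to downstream); queue depth growing +; open file descriptors growing +; request latency up +; disk writes elevated +
(B) connection leak — timeouts to downstream +; queue depth growing -; open file descriptors growing +; request latency up -; disk writes elevated -
(C) DNS resolution stall — timeouts to downstream +; queue depth growing +; open file descriptors growing +; request latency up +; disk writes elevated -
(D) disk I/O saturation — fails on queue depth growing, open file descriptors growing, disk writes elevated (predicts disk writes flat, not disk writes elevated)
(E) slow downstream dependency — timeouts to downstream +; queue depth growing +; open file descriptors growing +; request latency up +; disk writes elevated -
(A) is the only candidate with no mismatches.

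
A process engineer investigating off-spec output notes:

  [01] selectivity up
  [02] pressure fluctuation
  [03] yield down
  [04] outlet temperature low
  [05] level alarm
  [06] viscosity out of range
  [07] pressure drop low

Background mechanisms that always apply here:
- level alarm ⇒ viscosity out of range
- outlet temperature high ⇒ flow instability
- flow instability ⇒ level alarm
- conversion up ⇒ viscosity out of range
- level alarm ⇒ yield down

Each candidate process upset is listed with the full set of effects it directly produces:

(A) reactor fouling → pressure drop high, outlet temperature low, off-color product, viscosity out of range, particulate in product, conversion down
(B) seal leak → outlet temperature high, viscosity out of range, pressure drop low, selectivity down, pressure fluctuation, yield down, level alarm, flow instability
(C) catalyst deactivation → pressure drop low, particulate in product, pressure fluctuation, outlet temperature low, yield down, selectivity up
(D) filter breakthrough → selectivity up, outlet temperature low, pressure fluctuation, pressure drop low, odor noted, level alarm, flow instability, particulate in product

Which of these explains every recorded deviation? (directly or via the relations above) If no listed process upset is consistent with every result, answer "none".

Checking each candidate against the observations:
(A) reactor fouling — fails on selectivity up, pressure fluctuation, yield down, level alarm, pressure drop low (predicts pressure drop high, not pressure drop low)
(B) seal leak — selectivity up NO; pressure fluctuation yes; yield down yes; outlet temperature low NO; level alarm yes; viscosity out of range yes; pressure drop low yes
(C) catalyst deactivation — selectivity up yes; pressure fluctuation yes; yield down yes; outlet temperature low yes; level alarm NO; viscosity out of range NO; pressure drop low yes
(D) filter breakthrough — selectivity up yes; pressure fluctuation yes; yield down yes (by level alarm → yield down); outlet temperature low yes; level alarm yes; viscosity out of range yes (by level alarm → viscosity out of range); pressure drop low yes
(D) alone accounts for all the evidence.

D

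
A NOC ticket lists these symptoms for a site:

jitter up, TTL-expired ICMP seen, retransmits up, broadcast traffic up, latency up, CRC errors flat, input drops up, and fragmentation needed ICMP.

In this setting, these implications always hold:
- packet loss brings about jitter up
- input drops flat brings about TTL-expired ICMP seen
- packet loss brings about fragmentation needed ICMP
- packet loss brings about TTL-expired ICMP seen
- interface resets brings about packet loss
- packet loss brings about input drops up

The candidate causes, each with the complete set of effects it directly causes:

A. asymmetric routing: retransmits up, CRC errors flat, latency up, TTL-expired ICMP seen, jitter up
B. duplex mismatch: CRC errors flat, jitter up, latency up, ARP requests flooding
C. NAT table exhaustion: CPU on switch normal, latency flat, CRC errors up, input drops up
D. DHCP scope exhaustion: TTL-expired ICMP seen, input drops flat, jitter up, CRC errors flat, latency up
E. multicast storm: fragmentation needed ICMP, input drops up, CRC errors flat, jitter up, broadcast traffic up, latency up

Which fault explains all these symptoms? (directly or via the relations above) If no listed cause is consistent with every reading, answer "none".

Checking each candidate against the observations:
(A) asymmetric routing — jitter up ✓; TTL-expired ICMP seen ✓; retransmits up ✓; broadcast traffic up ✗; latency up ✓; CRC errors flat ✓; input drops up ✗; fragmentation needed ICMP ✗
(B) duplex mismatch — jitter up ✓; TTL-expired ICMP seen ✗; retransmits up ✗; broadcast traffic up ✗; latency up ✓; CRC errors flat ✓; input drops up ✗; fragmentation needed ICMP ✗
(C) NAT table exhaustion — fails on jitter up, TTL-expired ICMP seen, retransmits up, broadcast traffic up, latency up, CRC errors flat, fragmentation needed ICMP (predicts latency flat, not latency up; predicts CRC errors up, not CRC errors flat)
(D) DHCP scope exhaustion — fails on retransmits up, broadcast traffic up, input drops up, fragmentation needed ICMP (predicts input drops flat, not input drops up)
(E) multicast storm — jitter up ✓; TTL-expired ICMP seen ✗; retransmits up ✗; broadcast traffic up ✓; latency up ✓; CRC errors flat ✓; input drops up ✓; fragmentation needed ICMP ✓
None of the listed candidates fits everything.

none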